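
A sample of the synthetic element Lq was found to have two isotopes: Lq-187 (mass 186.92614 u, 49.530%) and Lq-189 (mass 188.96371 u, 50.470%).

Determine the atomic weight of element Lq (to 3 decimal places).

The abundance-weighted mean is 0.49530 × 186.92614 + 0.50470 × 188.96371
= 92.584517 + 95.369984 = 187.954501 u

187.955 u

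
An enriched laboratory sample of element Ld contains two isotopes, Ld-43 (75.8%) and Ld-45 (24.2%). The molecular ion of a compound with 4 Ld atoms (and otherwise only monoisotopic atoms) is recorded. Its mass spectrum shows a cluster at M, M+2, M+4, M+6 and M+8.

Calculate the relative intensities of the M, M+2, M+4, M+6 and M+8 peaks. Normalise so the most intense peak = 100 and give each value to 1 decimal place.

Each Ld atom is independently Ld-43 (p = 0.758) or Ld-45 (q = 0.242); the cluster is the binomial expansion (p + q)^4.
P(M) = 0.758^4 = 0.330124
P(M+2) = 4 × 0.758^3 × 0.242^1 = 0.421583
P(M+4) = 6 × 0.758^2 × 0.242^2 = 0.201893
P(M+6) = 4 × 0.758^1 × 0.242^3 = 0.042971
P(M+8) = 0.242^4 = 0.003430
The M+2 peak is largest (0.421583); scaling to 100 gives 78.3 : 100.0 : 47.9 : 10.2 : 0.8.

78.3 : 100.0 : 47.9 : 10.2 : 0.8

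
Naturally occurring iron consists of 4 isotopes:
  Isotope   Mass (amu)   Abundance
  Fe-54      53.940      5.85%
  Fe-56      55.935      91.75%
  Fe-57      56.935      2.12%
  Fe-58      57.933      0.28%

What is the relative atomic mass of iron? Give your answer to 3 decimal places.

55.845 amu

Weight each isotope mass by its fractional abundance: 0.0585 × 53.940 + 0.9175 × 55.935 + 0.0212 × 56.935 + 0.0028 × 57.933
= 3.1555 + 51.3204 + 1.2070 + 0.1622 = 55.8451 amu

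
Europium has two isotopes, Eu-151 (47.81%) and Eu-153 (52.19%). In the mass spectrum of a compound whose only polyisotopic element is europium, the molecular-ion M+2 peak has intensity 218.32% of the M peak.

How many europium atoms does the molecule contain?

2

With n Eu atoms, P(M+2)/P(M) = C(n,1)·p^(n−1)q / p^n = n·q/p = n · 0.5219/0.4781.
n = 2.1832 × 0.4781/0.5219 = 2.00 ≈ 2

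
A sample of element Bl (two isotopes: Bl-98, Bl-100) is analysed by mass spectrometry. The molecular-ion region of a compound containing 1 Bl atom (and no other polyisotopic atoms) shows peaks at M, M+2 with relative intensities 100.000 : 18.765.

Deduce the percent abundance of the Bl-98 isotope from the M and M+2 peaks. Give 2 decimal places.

If p is the fraction of Bl that is Bl-98, then I(M+2)/I(M) = [C(1,1)·p^0·(1−p)] / p^1 = 1·(1−p)/p = 18.765/100.000 = 0.1877
(1−p)/p = 0.1877/1 = 0.1877  ⇒  p = 1/(1 + 0.1877) = 0.8420
Bl-98: 84.20%, Bl-100: 15.80%.

84.20%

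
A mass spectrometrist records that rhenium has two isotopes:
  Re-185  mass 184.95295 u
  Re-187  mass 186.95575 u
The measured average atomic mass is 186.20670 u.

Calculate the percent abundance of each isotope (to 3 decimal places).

Writing the weighted mean with unknown fraction x of Re-185:
184.95295·x + 186.95575·(1 − x) = 186.20670
(184.95295 − 186.95575)·x = 186.20670 − 186.95575
x = -0.74905 / -2.00280 = 0.37400 → 37.400% Re-185, 62.600% Re-187.

Re-185: 37.400%, Re-187: 62.600%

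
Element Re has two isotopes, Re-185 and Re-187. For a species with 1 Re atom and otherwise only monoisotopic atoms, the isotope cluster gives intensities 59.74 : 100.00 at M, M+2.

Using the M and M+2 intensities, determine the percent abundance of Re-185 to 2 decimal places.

37.40%

Write p for the Re-185 fraction. I(M+2)/I(M) = [C(1,1)·p^0·(1−p)] / p^1 = 1·(1−p)/p = 100.00/59.74 = 1.6739
(1−p)/p = 1.6739/1 = 1.6739  ⇒  p = 1/(1 + 1.6739) = 0.3740
Re-185: 37.40%, Re-187: 62.60%.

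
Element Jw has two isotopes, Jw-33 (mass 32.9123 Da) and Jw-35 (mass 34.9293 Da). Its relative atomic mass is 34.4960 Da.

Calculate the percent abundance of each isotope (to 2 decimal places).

Jw-33: 21.48%, Jw-35: 78.52%

With x = fraction of Jw-33 (so Jw-35 is 1 − x):
32.9123·x + 34.9293·(1 − x) = 34.4960
(32.9123 − 34.9293)·x = 34.4960 − 34.9293
x = -0.4333 / -2.0170 = 0.21482 → 21.48% Jw-33, 78.52% Jw-35.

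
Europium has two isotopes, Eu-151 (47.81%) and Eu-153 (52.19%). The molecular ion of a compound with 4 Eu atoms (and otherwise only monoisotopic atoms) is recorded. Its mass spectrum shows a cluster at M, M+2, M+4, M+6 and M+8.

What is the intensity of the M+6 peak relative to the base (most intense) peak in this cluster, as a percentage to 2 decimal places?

72.77%

(0.4781 + 0.5219)^4 gives M 0.0522, M+2 0.2281, M+4 0.3736, M+6 0.2719, M+8 0.0742; the largest is M+4.
P(M+4) = C(4,2) × 0.4781^2 × 0.5219^2 = 6 × 0.22857961 × 0.27237961 = 0.373563 (base)
P(M+6) = C(4,3) × 0.4781^1 × 0.5219^3 = 4 × 0.4781 × 0.14215492 = 0.271857
Relative intensity = 0.271857 / 0.373563 × 100 = 72.77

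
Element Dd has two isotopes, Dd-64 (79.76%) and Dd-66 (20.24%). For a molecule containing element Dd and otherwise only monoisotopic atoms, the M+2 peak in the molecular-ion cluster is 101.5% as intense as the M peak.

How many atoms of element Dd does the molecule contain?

4

For n independent Dd atoms, I(M+2)/I(M) = n · (abundance Dd-66) / (abundance Dd-64) = n · 0.2024/0.7976.
n = 1.015 × 0.7976/0.2024 = 4.00 ≈ 4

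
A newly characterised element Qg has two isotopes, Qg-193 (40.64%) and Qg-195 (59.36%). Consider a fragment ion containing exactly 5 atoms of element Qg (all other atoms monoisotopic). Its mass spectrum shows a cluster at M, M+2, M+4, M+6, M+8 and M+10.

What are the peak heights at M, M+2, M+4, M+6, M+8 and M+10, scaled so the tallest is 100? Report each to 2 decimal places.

3.21 : 23.44 : 68.46 : 100.00 : 73.03 : 21.33

Expanding (0.4064 + 0.5936)^5:
P(M) = 0.4064^5 = 0.011086
P(M+2) = 5 × 0.4064^4 × 0.5936^1 = 0.080962
P(M+4) = 10 × 0.4064^3 × 0.5936^2 = 0.236510
P(M+6) = 10 × 0.4064^2 × 0.5936^3 = 0.345453
P(M+8) = 5 × 0.4064^1 × 0.5936^4 = 0.252290
P(M+10) = 0.5936^5 = 0.073700
The M+6 peak is largest (0.345453); scaling to 100 gives 3.21 : 23.44 : 68.46 : 100.00 : 73.03 : 21.33.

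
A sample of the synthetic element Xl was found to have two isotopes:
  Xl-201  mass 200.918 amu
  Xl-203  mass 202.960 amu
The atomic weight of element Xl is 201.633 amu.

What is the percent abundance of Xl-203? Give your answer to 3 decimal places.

Let x be the fractional abundance of Xl-201; then Xl-203 has abundance 1 − x.
200.918·x + 202.960·(1 − x) = 201.633
(200.918 − 202.960)·x = 201.633 − 202.960
x = -1.327 / -2.042 = 0.64985 → 64.985% Xl-201, 35.015% Xl-203.

35.015%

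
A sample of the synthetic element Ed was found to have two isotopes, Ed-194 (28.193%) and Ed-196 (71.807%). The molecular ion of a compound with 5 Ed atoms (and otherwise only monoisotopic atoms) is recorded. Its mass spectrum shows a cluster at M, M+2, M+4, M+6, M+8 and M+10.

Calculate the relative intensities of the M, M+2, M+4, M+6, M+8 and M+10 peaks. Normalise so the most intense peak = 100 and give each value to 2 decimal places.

0.48 : 6.05 : 30.83 : 78.52 : 100.00 : 50.94

Each Ed atom is independently Ed-194 (p = 0.28193) or Ed-196 (q = 0.71807); the cluster is the binomial expansion (p + q)^5.
P(M) = 0.28193^5 = 0.001781
P(M+2) = 5 × 0.28193^4 × 0.71807^1 = 0.022683
P(M+4) = 10 × 0.28193^3 × 0.71807^2 = 0.115547
P(M+6) = 10 × 0.28193^2 × 0.71807^3 = 0.294295
P(M+8) = 5 × 0.28193^1 × 0.71807^4 = 0.374782
P(M+10) = 0.71807^5 = 0.190912
The M+8 peak is largest (0.374782); scaling to 100 gives 0.48 : 6.05 : 30.83 : 78.52 : 100.00 : 50.94.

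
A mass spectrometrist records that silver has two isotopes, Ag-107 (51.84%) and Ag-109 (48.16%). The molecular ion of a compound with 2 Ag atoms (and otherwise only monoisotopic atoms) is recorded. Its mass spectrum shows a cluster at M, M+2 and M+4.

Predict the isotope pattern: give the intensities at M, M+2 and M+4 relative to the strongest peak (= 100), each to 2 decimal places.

Expanding (0.5184 + 0.4816)^2:
P(M) = 0.5184^2 = 0.268739
P(M+2) = 2 × 0.5184^1 × 0.4816^1 = 0.499323
P(M+4) = 0.4816^2 = 0.231939
The M+2 peak is largest (0.499323); scaling to 100 gives 53.82 : 100.00 : 46.45.

53.82 : 100.00 : 46.45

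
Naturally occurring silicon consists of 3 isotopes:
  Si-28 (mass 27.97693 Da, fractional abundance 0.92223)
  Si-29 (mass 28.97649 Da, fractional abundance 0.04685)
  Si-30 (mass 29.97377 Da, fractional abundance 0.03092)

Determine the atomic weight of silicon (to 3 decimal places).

28.086 Da

Ar = Σ fᵢ·mᵢ = 0.92223 × 27.97693 + 0.04685 × 28.97649 + 0.03092 × 29.97377
= 25.801164 + 1.357549 + 0.926789 = 28.085502 Da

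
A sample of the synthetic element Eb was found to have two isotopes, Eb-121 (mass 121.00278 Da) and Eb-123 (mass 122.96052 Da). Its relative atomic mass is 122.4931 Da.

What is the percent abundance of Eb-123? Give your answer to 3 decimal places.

76.125%

Let x be the fractional abundance of Eb-121; then Eb-123 has abundance 1 − x.
121.00278·x + 122.96052·(1 − x) = 122.4931
(121.00278 − 122.96052)·x = 122.4931 − 122.96052
x = -0.46742 / -1.95774 = 0.23875 → 23.875% Eb-121, 76.125% Eb-123.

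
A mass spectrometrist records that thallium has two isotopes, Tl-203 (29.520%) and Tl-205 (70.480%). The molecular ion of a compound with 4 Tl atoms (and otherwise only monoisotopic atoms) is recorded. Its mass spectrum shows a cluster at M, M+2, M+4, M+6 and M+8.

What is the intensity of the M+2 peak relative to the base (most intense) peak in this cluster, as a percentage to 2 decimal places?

(0.29520 + 0.70480)^4 gives M 0.0076, M+2 0.0725, M+4 0.2597, M+6 0.4134, M+8 0.2468; the largest is M+6.
P(M+6) = C(4,3) × 0.29520^1 × 0.70480^3 = 4 × 0.2952 × 0.35010449 = 0.413403 (base)
P(M+2) = C(4,1) × 0.29520^3 × 0.70480^1 = 4 × 0.02572463 × 0.7048 = 0.072523
Relative intensity = 0.072523 / 0.413403 × 100 = 17.54

17.54%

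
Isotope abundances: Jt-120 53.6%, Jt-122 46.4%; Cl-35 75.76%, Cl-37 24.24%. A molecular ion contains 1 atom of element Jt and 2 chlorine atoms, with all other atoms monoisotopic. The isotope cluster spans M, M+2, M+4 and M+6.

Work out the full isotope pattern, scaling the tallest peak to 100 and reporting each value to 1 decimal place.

Element Jt pattern (n=1): 0.5360 : 0.4640
Chlorine pattern (n=2): 0.57395776 : 0.36728448 : 0.05875776
Convolve the two distributions (both contribute in 2-u steps):
  M: 0.5360×0.57395776 = 0.307641
  M+2: 0.5360×0.36728448 + 0.4640×0.57395776 = 0.463181
  M+4: 0.5360×0.05875776 + 0.4640×0.36728448 = 0.201914
  M+6: 0.4640×0.05875776 = 0.027264
Scale to base peak (0.463181) = 100: 66.4 : 100.0 : 43.6 : 5.9

66.4 : 100.0 : 43.6 : 5.9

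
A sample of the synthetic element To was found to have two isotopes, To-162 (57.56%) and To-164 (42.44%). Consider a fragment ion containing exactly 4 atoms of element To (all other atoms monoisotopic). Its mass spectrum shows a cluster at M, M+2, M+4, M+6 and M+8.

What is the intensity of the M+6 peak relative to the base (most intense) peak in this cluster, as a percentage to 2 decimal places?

(0.5756 + 0.4244)^4 gives M 0.1098, M+2 0.3237, M+4 0.3580, M+6 0.1760, M+8 0.0324; the largest is M+4.
P(M+4) = C(4,2) × 0.5756^2 × 0.4244^2 = 6 × 0.33131536 × 0.18011536 = 0.358050 (base)
P(M+6) = C(4,3) × 0.5756^1 × 0.4244^3 = 4 × 0.5756 × 0.07644096 = 0.175998
Relative intensity = 0.175998 / 0.358050 × 100 = 49.15

49.15%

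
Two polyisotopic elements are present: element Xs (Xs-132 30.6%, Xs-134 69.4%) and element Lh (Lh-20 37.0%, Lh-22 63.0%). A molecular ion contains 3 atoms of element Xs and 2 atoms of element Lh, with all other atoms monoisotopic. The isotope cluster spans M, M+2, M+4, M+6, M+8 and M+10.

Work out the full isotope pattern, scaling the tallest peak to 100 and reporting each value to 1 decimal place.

Element Xs pattern (n=3): 0.02865262 : 0.19495015 : 0.44214185 : 0.33425538
Element Lh pattern (n=2): 0.1369 : 0.4662 : 0.3969
Convolve the two distributions (both contribute in 2-u steps):
  M: 0.02865262×0.1369 = 0.003923
  M+2: 0.02865262×0.4662 + 0.19495015×0.1369 = 0.040047
  M+4: 0.02865262×0.3969 + 0.19495015×0.4662 + 0.44214185×0.1369 = 0.162787
  M+6: 0.19495015×0.3969 + 0.44214185×0.4662 + 0.33425538×0.1369 = 0.329262
  M+8: 0.44214185×0.3969 + 0.33425538×0.4662 = 0.331316
  M+10: 0.33425538×0.3969 = 0.132666
Scale to base peak (0.331316) = 100: 1.2 : 12.1 : 49.1 : 99.4 : 100.0 : 40.0

1.2 : 12.1 : 49.1 : 99.4 : 100.0 : 40.0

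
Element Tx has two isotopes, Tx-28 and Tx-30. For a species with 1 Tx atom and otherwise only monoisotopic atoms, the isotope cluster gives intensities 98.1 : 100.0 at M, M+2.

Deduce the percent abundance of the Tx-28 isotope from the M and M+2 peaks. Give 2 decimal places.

If p is the fraction of Tx that is Tx-28, then I(M+2)/I(M) = [C(1,1)·p^0·(1−p)] / p^1 = 1·(1−p)/p = 100.0/98.1 = 1.0194
(1−p)/p = 1.0194/1 = 1.0194  ⇒  p = 1/(1 + 1.0194) = 0.4952
Tx-28: 49.52%, Tx-30: 50.48%.

49.52%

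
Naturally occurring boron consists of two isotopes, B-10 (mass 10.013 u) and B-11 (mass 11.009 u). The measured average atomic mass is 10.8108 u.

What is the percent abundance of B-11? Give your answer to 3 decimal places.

80.100%

With x = fraction of B-10 (so B-11 is 1 − x):
10.013·x + 11.009·(1 − x) = 10.8108
(10.013 − 11.009)·x = 10.8108 − 11.009
x = -0.1982 / -0.996 = 0.19900 → 19.900% B-10, 80.100% B-11.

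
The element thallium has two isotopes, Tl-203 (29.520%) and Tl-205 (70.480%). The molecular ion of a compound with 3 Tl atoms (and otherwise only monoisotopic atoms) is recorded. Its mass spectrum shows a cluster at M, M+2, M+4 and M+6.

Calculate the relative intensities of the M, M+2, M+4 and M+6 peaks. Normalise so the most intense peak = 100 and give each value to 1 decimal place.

5.8 : 41.9 : 100.0 : 79.6

The 3 Tl atoms are independent, so intensities follow the terms of (0.29520 + 0.70480)^3.
P(M) = 0.29520^3 = 0.025725
P(M+2) = 3 × 0.29520^2 × 0.70480^1 = 0.184255
P(M+4) = 3 × 0.29520^1 × 0.70480^2 = 0.439916
P(M+6) = 0.70480^3 = 0.350104
The M+4 peak is largest (0.439916); scaling to 100 gives 5.8 : 41.9 : 100.0 : 79.6.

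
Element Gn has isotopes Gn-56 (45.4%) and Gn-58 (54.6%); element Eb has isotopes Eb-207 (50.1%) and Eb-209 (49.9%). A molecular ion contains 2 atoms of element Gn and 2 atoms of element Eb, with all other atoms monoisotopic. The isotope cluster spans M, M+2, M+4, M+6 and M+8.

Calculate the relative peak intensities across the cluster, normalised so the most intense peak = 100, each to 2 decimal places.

Element Gn pattern (n=2): 0.206116 : 0.495768 : 0.298116
Element Eb pattern (n=2): 0.251001 : 0.499998 : 0.249001
Convolve the two distributions (both contribute in 2-u steps):
  M: 0.206116×0.251001 = 0.051735
  M+2: 0.206116×0.499998 + 0.495768×0.251001 = 0.227496
  M+4: 0.206116×0.249001 + 0.495768×0.499998 + 0.298116×0.251001 = 0.374034
  M+6: 0.495768×0.249001 + 0.298116×0.499998 = 0.272504
  M+8: 0.298116×0.249001 = 0.074231
Scale to base peak (0.374034) = 100: 13.83 : 60.82 : 100.00 : 72.86 : 19.85

13.83 : 60.82 : 100.00 : 72.86 : 19.85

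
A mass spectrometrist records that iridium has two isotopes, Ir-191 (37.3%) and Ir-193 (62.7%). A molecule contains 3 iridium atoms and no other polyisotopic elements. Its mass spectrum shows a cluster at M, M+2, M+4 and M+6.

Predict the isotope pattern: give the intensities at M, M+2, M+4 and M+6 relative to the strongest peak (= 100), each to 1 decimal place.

11.8 : 59.5 : 100.0 : 56.0

Each Ir atom is independently Ir-191 (p = 0.373) or Ir-193 (q = 0.627); the cluster is the binomial expansion (p + q)^3.
P(M) = 0.373^3 = 0.051895
P(M+2) = 3 × 0.373^2 × 0.627^1 = 0.261702
P(M+4) = 3 × 0.373^1 × 0.627^2 = 0.439911
P(M+6) = 0.627^3 = 0.246492
The M+4 peak is largest (0.439911); scaling to 100 gives 11.8 : 59.5 : 100.0 : 56.0.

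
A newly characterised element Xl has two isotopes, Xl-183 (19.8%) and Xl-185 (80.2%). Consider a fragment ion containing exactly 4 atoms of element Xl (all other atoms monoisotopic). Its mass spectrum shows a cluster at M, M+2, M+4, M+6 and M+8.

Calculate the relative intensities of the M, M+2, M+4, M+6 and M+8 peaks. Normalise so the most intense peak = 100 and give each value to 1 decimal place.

0.4 : 6.0 : 36.6 : 98.8 : 100.0

The 4 Xl atoms are independent, so intensities follow the terms of (0.198 + 0.802)^4.
P(M) = 0.198^4 = 0.001537
P(M+2) = 4 × 0.198^3 × 0.802^1 = 0.024902
P(M+4) = 6 × 0.198^2 × 0.802^2 = 0.151297
P(M+6) = 4 × 0.198^1 × 0.802^3 = 0.408553
P(M+8) = 0.802^4 = 0.413711
The M+8 peak is largest (0.413711); scaling to 100 gives 0.4 : 6.0 : 36.6 : 98.8 : 100.0.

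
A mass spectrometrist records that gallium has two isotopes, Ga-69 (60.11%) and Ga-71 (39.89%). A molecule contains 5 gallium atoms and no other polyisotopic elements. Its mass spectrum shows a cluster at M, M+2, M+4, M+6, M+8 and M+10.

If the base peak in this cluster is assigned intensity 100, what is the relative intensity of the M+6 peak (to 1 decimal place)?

66.4

Binomial terms of (0.6011 + 0.3989)^5: M 0.0785, M+2 0.2604, M+4 0.3456, M+6 0.2293, M+8 0.0761, M+10 0.0101 → M+4 is the base peak.
P(M+4) = C(5,2) × 0.6011^3 × 0.3989^2 = 10 × 0.21719018 × 0.15912121 = 0.345596 (base)
P(M+6) = C(5,3) × 0.6011^2 × 0.3989^3 = 10 × 0.36132121 × 0.06347345 = 0.229343
Relative intensity = 0.229343 / 0.345596 × 100 = 66.4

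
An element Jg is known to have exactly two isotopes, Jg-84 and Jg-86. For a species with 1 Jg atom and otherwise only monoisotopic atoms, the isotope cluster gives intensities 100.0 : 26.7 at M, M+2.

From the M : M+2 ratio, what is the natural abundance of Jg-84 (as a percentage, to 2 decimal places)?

78.93%

Write p for the Jg-84 fraction. I(M+2)/I(M) = [C(1,1)·p^0·(1−p)] / p^1 = 1·(1−p)/p = 26.7/100.0 = 0.2670
(1−p)/p = 0.2670/1 = 0.2670  ⇒  p = 1/(1 + 0.2670) = 0.7893
Jg-84: 78.93%, Jg-86: 21.07%.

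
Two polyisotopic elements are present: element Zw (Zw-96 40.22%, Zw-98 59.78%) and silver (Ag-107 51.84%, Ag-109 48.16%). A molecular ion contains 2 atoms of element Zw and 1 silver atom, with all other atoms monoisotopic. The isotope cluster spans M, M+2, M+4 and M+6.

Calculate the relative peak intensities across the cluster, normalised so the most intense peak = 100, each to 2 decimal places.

Element Zw pattern (n=2): 0.16176484 : 0.48087032 : 0.35736484
Silver pattern (n=1): 0.5184 : 0.4816
Convolve the two distributions (both contribute in 2-u steps):
  M: 0.16176484×0.5184 = 0.083859
  M+2: 0.16176484×0.4816 + 0.48087032×0.5184 = 0.327189
  M+4: 0.48087032×0.4816 + 0.35736484×0.5184 = 0.416845
  M+6: 0.35736484×0.4816 = 0.172107
Scale to base peak (0.416845) = 100: 20.12 : 78.49 : 100.00 : 41.29

20.12 : 78.49 : 100.00 : 41.29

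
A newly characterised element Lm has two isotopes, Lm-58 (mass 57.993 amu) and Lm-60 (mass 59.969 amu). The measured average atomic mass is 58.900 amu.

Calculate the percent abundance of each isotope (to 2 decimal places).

Lm-58: 54.10%, Lm-60: 45.90%

Let x be the fractional abundance of Lm-58; then Lm-60 has abundance 1 − x.
57.993·x + 59.969·(1 − x) = 58.900
(57.993 − 59.969)·x = 58.900 − 59.969
x = -1.069 / -1.976 = 0.54099 → 54.10% Lm-58, 45.90% Lm-60.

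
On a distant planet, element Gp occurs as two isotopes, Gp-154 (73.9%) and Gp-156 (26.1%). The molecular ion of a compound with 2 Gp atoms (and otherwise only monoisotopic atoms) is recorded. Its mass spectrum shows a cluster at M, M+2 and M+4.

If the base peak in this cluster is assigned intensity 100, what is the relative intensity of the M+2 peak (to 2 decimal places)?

70.64

Binomial terms of (0.739 + 0.261)^2: M 0.5461, M+2 0.3858, M+4 0.0681 → M is the base peak.
P(M) = C(2,0) × 0.739^2 × 0.261^0 = 1 × 0.546121 × 1.0000 = 0.546121 (base)
P(M+2) = C(2,1) × 0.739^1 × 0.261^1 = 2 × 0.7390 × 0.2610 = 0.385758
Relative intensity = 0.385758 / 0.546121 × 100 = 70.64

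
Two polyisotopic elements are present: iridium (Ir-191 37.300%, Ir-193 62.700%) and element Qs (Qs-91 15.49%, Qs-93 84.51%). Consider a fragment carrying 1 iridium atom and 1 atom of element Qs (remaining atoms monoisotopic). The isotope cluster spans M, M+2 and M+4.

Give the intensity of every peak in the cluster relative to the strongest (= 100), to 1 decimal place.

10.9 : 77.8 : 100.0

Iridium pattern (n=1): 0.3730 : 0.6270
Element Qs pattern (n=1): 0.1549 : 0.8451
Convolve the two distributions (both contribute in 2-u steps):
  M: 0.3730×0.1549 = 0.057778
  M+2: 0.3730×0.8451 + 0.6270×0.1549 = 0.412345
  M+4: 0.6270×0.8451 = 0.529878
Scale to base peak (0.529878) = 100: 10.9 : 77.8 : 100.0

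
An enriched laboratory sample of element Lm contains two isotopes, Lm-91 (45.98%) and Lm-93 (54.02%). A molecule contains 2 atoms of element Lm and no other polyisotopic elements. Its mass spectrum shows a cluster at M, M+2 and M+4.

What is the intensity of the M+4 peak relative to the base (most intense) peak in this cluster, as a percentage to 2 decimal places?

Binomial terms of (0.4598 + 0.5402)^2: M 0.2114, M+2 0.4968, M+4 0.2918 → M+2 is the base peak.
P(M+2) = C(2,1) × 0.4598^1 × 0.5402^1 = 2 × 0.4598 × 0.5402 = 0.496768 (base)
P(M+4) = C(2,2) × 0.4598^0 × 0.5402^2 = 1 × 1.0000 × 0.29181604 = 0.291816
Relative intensity = 0.291816 / 0.496768 × 100 = 58.74

58.74%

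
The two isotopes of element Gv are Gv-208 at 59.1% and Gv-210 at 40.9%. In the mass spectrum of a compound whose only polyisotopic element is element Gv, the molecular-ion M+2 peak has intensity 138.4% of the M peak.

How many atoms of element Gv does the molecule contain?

For n independent Gv atoms, I(M+2)/I(M) = n · (abundance Gv-210) / (abundance Gv-208) = n · 0.409/0.591.
n = 1.384 × 0.591/0.409 = 2.00 ≈ 2

2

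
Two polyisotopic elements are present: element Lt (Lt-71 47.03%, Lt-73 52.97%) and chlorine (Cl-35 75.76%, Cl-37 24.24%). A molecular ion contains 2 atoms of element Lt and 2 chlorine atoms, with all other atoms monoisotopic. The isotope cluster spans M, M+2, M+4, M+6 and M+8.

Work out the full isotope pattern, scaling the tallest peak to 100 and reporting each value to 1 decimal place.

34.6 : 100.0 : 97.2 : 36.0 : 4.5

Element Lt pattern (n=2): 0.22118209 : 0.49823582 : 0.28058209
Chlorine pattern (n=2): 0.57395776 : 0.36728448 : 0.05875776
Convolve the two distributions (both contribute in 2-u steps):
  M: 0.22118209×0.57395776 = 0.126949
  M+2: 0.22118209×0.36728448 + 0.49823582×0.57395776 = 0.367203
  M+4: 0.22118209×0.05875776 + 0.49823582×0.36728448 + 0.28058209×0.57395776 = 0.357033
  M+6: 0.49823582×0.05875776 + 0.28058209×0.36728448 = 0.132329
  M+8: 0.28058209×0.05875776 = 0.016486
Scale to base peak (0.367203) = 100: 34.6 : 100.0 : 97.2 : 36.0 : 4.5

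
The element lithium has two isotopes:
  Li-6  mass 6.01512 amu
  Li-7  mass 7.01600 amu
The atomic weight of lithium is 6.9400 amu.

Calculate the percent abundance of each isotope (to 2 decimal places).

Li-6: 7.59%, Li-7: 92.41%

With x = fraction of Li-6 (so Li-7 is 1 − x):
6.01512·x + 7.01600·(1 − x) = 6.9400
(6.01512 − 7.01600)·x = 6.9400 − 7.01600
x = -0.07600 / -1.00088 = 0.07593 → 7.59% Li-6, 92.41% Li-7.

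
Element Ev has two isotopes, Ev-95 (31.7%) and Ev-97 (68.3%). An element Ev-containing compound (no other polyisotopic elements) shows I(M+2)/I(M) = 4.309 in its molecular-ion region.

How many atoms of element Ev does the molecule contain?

2

The M+2/M ratio from n Ev atoms is n · q/p = n · 0.683/0.317.
n = 4.309 × 0.317/0.683 = 2.00 ≈ 2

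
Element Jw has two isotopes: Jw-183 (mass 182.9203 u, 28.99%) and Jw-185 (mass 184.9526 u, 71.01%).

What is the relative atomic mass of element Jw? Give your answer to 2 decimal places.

The abundance-weighted mean is 0.2899 × 182.9203 + 0.7101 × 184.9526
= 53.02859 + 131.33484 = 184.36343 u

184.36 u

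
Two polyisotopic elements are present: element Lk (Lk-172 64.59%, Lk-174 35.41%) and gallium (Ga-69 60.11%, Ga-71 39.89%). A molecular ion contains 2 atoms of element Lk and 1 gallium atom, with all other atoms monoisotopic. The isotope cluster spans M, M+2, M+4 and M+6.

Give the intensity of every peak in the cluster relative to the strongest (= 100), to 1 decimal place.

56.8 : 100.0 : 58.4 : 11.3

Element Lk pattern (n=2): 0.41718681 : 0.45742638 : 0.12538681
Gallium pattern (n=1): 0.6011 : 0.3989
Convolve the two distributions (both contribute in 2-u steps):
  M: 0.41718681×0.6011 = 0.250771
  M+2: 0.41718681×0.3989 + 0.45742638×0.6011 = 0.441375
  M+4: 0.45742638×0.3989 + 0.12538681×0.6011 = 0.257837
  M+6: 0.12538681×0.3989 = 0.050017
Scale to base peak (0.441375) = 100: 56.8 : 100.0 : 58.4 : 11.3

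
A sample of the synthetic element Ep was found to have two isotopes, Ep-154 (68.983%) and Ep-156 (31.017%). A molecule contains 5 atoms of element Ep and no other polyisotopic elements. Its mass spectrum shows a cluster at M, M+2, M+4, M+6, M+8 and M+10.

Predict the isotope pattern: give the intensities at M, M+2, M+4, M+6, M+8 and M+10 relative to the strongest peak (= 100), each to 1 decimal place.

44.5 : 100.0 : 89.9 : 40.4 : 9.1 : 0.8

Each Ep atom is independently Ep-154 (p = 0.68983) or Ep-156 (q = 0.31017); the cluster is the binomial expansion (p + q)^5.
P(M) = 0.68983^5 = 0.156211
P(M+2) = 5 × 0.68983^4 × 0.31017^1 = 0.351187
P(M+4) = 10 × 0.68983^3 × 0.31017^2 = 0.315810
P(M+6) = 10 × 0.68983^2 × 0.31017^3 = 0.141998
P(M+8) = 5 × 0.68983^1 × 0.31017^4 = 0.031924
P(M+10) = 0.31017^5 = 0.002871
The M+2 peak is largest (0.351187); scaling to 100 gives 44.5 : 100.0 : 89.9 : 40.4 : 9.1 : 0.8.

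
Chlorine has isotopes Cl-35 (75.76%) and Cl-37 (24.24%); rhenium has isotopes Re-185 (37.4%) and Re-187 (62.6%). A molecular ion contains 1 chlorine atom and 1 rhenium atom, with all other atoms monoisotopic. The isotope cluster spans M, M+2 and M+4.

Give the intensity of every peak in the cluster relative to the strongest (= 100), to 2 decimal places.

Chlorine pattern (n=1): 0.7576 : 0.2424
Rhenium pattern (n=1): 0.3740 : 0.6260
Convolve the two distributions (both contribute in 2-u steps):
  M: 0.7576×0.3740 = 0.283342
  M+2: 0.7576×0.6260 + 0.2424×0.3740 = 0.564915
  M+4: 0.2424×0.6260 = 0.151742
Scale to base peak (0.564915) = 100: 50.16 : 100.00 : 26.86

50.16 : 100.00 : 26.86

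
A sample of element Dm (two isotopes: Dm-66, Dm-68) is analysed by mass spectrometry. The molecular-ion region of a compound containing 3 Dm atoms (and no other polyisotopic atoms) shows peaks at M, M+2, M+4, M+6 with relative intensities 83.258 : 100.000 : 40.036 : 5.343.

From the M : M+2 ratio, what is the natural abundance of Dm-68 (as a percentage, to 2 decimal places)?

28.59%

If p is the fraction of Dm that is Dm-66, then I(M+2)/I(M) = [C(3,1)·p^2·(1−p)] / p^3 = 3·(1−p)/p = 100.000/83.258 = 1.2011
(1−p)/p = 1.2011/3 = 0.4004  ⇒  p = 1/(1 + 0.4004) = 0.7141
Dm-66: 71.41%, Dm-68: 28.59%.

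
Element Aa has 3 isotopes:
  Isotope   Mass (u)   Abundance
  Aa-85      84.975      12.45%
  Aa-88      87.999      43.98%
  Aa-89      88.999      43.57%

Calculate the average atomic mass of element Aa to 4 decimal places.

88.0582 u

Ar = Σ fᵢ·mᵢ = 0.1245 × 84.975 + 0.4398 × 87.999 + 0.4357 × 88.999
= 10.57939 + 38.70196 + 38.77686 = 88.05821 u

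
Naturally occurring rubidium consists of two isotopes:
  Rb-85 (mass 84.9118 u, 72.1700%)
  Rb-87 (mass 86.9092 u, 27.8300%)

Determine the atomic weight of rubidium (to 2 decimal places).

85.47 u

Average mass = Σ (abundance × isotope mass) = 0.721700 × 84.9118 + 0.278300 × 86.9092
= 61.28085 + 24.18683 = 85.46768 u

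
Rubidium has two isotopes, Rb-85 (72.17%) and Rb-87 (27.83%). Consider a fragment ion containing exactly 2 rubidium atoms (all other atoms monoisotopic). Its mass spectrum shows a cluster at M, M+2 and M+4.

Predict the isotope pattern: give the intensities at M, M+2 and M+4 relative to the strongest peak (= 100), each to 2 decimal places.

100.00 : 77.12 : 14.87

The 2 Rb atoms are independent, so intensities follow the terms of (0.7217 + 0.2783)^2.
P(M) = 0.7217^2 = 0.520851
P(M+2) = 2 × 0.7217^1 × 0.2783^1 = 0.401698
P(M+4) = 0.2783^2 = 0.077451
The M peak is largest (0.520851); scaling to 100 gives 100.00 : 77.12 : 14.87.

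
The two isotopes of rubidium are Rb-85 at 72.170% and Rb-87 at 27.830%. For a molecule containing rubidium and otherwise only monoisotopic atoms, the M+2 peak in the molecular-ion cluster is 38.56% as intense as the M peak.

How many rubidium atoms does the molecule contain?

1

The M+2/M ratio from n Rb atoms is n · q/p = n · 0.27830/0.72170.
n = 0.3856 × 0.72170/0.27830 = 1.00 ≈ 1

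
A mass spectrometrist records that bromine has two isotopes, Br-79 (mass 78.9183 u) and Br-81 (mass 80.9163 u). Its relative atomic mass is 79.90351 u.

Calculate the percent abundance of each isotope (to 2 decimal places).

Br-79: 50.69%, Br-81: 49.31%

Writing the weighted mean with unknown fraction x of Br-79:
78.9183·x + 80.9163·(1 − x) = 79.90351
(78.9183 − 80.9163)·x = 79.90351 − 80.9163
x = -1.01279 / -1.9980 = 0.50690 → 50.69% Br-79, 49.31% Br-81.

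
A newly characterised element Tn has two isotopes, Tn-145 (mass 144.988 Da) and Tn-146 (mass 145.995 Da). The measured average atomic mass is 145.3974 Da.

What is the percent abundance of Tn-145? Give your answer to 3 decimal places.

Writing the weighted mean with unknown fraction x of Tn-145:
144.988·x + 145.995·(1 − x) = 145.3974
(144.988 − 145.995)·x = 145.3974 − 145.995
x = -0.5976 / -1.007 = 0.59345 → 59.345% Tn-145, 40.655% Tn-146.

59.345%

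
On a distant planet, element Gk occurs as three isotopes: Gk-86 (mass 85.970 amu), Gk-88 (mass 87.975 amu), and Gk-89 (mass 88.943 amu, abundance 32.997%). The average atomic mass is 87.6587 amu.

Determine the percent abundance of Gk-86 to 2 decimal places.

The remaining 67.003% is split between Gk-86 (fraction x) and Gk-88 (fraction 0.67003 − x).
Substituting: 85.970x + 87.975(0.67003 − x) = 58.31017829
(85.970 − 87.975)x = -0.63571096  ⇒  x = 0.31706, y = 0.35297
Gk-86: 31.71%, Gk-88: 35.30%.

31.71%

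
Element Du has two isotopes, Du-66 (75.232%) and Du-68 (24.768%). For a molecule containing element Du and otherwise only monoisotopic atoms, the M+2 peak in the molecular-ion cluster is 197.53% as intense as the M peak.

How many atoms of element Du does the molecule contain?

6

With n Du atoms, P(M+2)/P(M) = C(n,1)·p^(n−1)q / p^n = n·q/p = n · 0.24768/0.75232.
n = 1.9753 × 0.75232/0.24768 = 6.00 ≈ 6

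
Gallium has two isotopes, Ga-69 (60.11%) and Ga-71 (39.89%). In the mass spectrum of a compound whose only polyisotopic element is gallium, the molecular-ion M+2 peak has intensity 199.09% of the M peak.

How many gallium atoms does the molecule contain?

The M+2/M ratio from n Ga atoms is n · q/p = n · 0.3989/0.6011.
n = 1.9909 × 0.6011/0.3989 = 3.00 ≈ 3

3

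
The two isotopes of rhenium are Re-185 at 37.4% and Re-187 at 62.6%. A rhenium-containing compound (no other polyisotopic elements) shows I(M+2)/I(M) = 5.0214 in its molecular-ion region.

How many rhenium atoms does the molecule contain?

The M+2/M ratio from n Re atoms is n · q/p = n · 0.626/0.374.
n = 5.0214 × 0.374/0.626 = 3.00 ≈ 3

3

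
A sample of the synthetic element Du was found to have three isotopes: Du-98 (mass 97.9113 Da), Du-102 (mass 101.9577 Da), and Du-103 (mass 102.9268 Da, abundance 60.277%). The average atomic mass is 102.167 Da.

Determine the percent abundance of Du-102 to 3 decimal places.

The remaining 39.723% is split between Du-98 (fraction x) and Du-102 (fraction 0.39723 − x).
Substituting: 97.9113x + 101.9577(0.39723 − x) = 40.125812764
(97.9113 − 101.9577)x = -0.374844407  ⇒  x = 0.09264, y = 0.30459
Du-98: 9.264%, Du-102: 30.459%.

30.459%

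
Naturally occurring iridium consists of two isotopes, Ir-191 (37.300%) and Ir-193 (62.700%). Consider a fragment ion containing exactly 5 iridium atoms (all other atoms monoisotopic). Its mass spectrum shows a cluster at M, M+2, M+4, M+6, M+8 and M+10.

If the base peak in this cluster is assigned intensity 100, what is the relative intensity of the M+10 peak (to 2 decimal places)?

28.26

Term probabilities: M 0.0072, M+2 0.0607, M+4 0.2040, M+6 0.3429, M+8 0.2882, M+10 0.0969. Base peak = M+6.
P(M+6) = C(5,3) × 0.37300^2 × 0.62700^3 = 10 × 0.139129 × 0.24649188 = 0.342942 (base)
P(M+10) = C(5,5) × 0.37300^0 × 0.62700^5 = 1 × 1.0000 × 0.09690311 = 0.096903
Relative intensity = 0.096903 / 0.342942 × 100 = 28.26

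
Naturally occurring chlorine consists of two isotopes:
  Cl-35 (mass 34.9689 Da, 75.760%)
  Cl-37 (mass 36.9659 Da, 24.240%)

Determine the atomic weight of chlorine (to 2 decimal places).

Weight each isotope mass by its fractional abundance: 0.75760 × 34.9689 + 0.24240 × 36.9659
= 26.49244 + 8.96053 = 35.45297 Da

35.45 Da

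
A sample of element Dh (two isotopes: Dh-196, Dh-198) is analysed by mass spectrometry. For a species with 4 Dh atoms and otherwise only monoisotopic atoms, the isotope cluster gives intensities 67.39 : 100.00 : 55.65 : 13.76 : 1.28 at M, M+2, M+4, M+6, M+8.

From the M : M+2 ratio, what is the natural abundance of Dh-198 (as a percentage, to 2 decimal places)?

Let p = fractional abundance of Dh-196. I(M+2)/I(M) = [C(4,1)·p^3·(1−p)] / p^4 = 4·(1−p)/p = 100.00/67.39 = 1.4839
(1−p)/p = 1.4839/4 = 0.3710  ⇒  p = 1/(1 + 0.3710) = 0.7294
Dh-196: 72.94%, Dh-198: 27.06%.

27.06%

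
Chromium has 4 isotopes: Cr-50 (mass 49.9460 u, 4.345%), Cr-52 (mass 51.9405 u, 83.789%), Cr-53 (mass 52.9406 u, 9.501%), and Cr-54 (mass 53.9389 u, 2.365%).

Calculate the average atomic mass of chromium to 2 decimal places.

52.00 u

Average mass = Σ (abundance × isotope mass) = 0.04345 × 49.9460 + 0.83789 × 51.9405 + 0.09501 × 52.9406 + 0.02365 × 53.9389
= 2.17015 + 43.52043 + 5.02989 + 1.27565 = 51.99612 u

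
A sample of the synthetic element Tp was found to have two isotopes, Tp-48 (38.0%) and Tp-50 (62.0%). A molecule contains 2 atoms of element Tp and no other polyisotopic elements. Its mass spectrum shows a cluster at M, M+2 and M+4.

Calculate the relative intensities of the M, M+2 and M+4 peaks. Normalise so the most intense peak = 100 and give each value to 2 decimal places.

Expanding (0.380 + 0.620)^2:
P(M) = 0.380^2 = 0.144400
P(M+2) = 2 × 0.380^1 × 0.620^1 = 0.471200
P(M+4) = 0.620^2 = 0.384400
The M+2 peak is largest (0.471200); scaling to 100 gives 30.65 : 100.00 : 81.58.

30.65 : 100.00 : 81.58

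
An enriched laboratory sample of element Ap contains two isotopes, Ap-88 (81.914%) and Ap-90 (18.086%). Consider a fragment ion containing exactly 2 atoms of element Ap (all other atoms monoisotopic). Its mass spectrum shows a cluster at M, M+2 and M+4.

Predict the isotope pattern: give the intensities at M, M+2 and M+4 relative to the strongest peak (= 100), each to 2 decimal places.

100.00 : 44.16 : 4.87

Expanding (0.81914 + 0.18086)^2:
P(M) = 0.81914^2 = 0.670990
P(M+2) = 2 × 0.81914^1 × 0.18086^1 = 0.296299
P(M+4) = 0.18086^2 = 0.032710
The M peak is largest (0.670990); scaling to 100 gives 100.00 : 44.16 : 4.87.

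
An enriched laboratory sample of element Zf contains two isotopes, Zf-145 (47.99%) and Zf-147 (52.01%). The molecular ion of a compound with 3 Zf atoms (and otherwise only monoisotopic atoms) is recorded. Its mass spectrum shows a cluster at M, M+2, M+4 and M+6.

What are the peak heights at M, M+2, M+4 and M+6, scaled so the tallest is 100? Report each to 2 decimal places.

28.38 : 92.27 : 100.00 : 36.13

The 3 Zf atoms are independent, so intensities follow the terms of (0.4799 + 0.5201)^3.
P(M) = 0.4799^3 = 0.110523
P(M+2) = 3 × 0.4799^2 × 0.5201^1 = 0.359343
P(M+4) = 3 × 0.4799^1 × 0.5201^2 = 0.389445
P(M+6) = 0.5201^3 = 0.140689
The M+4 peak is largest (0.389445); scaling to 100 gives 28.38 : 92.27 : 100.00 : 36.13.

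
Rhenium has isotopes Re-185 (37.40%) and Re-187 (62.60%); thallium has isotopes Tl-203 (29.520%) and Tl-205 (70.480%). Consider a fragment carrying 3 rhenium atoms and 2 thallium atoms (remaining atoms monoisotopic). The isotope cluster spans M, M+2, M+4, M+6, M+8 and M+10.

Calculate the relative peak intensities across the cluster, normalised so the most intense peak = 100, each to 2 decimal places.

1.36 : 13.34 : 51.85 : 100.00 : 95.72 : 36.39

Rhenium pattern (n=3): 0.05231362 : 0.26268713 : 0.43968487 : 0.24531438
Thallium pattern (n=2): 0.08714304 : 0.41611392 : 0.49674304
Convolve the two distributions (both contribute in 2-u steps):
  M: 0.05231362×0.08714304 = 0.004559
  M+2: 0.05231362×0.41611392 + 0.26268713×0.08714304 = 0.044660
  M+4: 0.05231362×0.49674304 + 0.26268713×0.41611392 + 0.43968487×0.08714304 = 0.173610
  M+6: 0.26268713×0.49674304 + 0.43968487×0.41611392 + 0.24531438×0.08714304 = 0.334824
  M+8: 0.43968487×0.49674304 + 0.24531438×0.41611392 = 0.320489
  M+10: 0.24531438×0.49674304 = 0.121858
Scale to base peak (0.334824) = 100: 1.36 : 13.34 : 51.85 : 100.00 : 95.72 : 36.39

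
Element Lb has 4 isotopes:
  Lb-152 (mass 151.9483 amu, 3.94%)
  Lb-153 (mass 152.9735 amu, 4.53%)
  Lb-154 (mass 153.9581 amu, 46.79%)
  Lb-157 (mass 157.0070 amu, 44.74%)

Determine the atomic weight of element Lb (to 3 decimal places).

Average mass = Σ (abundance × isotope mass) = 0.0394 × 151.9483 + 0.0453 × 152.9735 + 0.4679 × 153.9581 + 0.4474 × 157.0070
= 5.98676 + 6.92970 + 72.03699 + 70.24493 = 155.19838 amu

155.198 amu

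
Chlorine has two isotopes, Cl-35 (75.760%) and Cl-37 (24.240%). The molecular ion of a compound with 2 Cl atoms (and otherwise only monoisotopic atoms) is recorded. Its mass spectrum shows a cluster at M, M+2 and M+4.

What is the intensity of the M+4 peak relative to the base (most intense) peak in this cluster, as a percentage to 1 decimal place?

10.2%

(0.75760 + 0.24240)^2 gives M 0.5740, M+2 0.3673, M+4 0.0588; the largest is M.
P(M) = C(2,0) × 0.75760^2 × 0.24240^0 = 1 × 0.57395776 × 1.0000 = 0.573958 (base)
P(M+4) = C(2,2) × 0.75760^0 × 0.24240^2 = 1 × 1.0000 × 0.05875776 = 0.058758
Relative intensity = 0.058758 / 0.573958 × 100 = 10.2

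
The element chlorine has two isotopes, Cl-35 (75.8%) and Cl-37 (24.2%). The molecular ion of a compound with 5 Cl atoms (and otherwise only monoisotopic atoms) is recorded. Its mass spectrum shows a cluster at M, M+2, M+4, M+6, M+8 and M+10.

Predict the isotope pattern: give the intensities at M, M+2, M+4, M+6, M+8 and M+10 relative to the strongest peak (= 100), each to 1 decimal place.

62.6 : 100.0 : 63.9 : 20.4 : 3.3 : 0.2

Expanding (0.758 + 0.242)^5:
P(M) = 0.758^5 = 0.250234
P(M+2) = 5 × 0.758^4 × 0.242^1 = 0.399450
P(M+4) = 10 × 0.758^3 × 0.242^2 = 0.255058
P(M+6) = 10 × 0.758^2 × 0.242^3 = 0.081430
P(M+8) = 5 × 0.758^1 × 0.242^4 = 0.012999
P(M+10) = 0.242^5 = 0.000830
The M+2 peak is largest (0.399450); scaling to 100 gives 62.6 : 100.0 : 63.9 : 20.4 : 3.3 : 0.2.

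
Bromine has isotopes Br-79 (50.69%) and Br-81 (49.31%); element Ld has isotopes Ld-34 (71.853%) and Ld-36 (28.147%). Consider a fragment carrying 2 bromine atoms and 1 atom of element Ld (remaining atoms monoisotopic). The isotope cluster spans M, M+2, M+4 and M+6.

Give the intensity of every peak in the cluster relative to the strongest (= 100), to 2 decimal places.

Bromine pattern (n=2): 0.25694761 : 0.49990478 : 0.24314761
Element Ld pattern (n=1): 0.71853 : 0.28147
Convolve the two distributions (both contribute in 2-u steps):
  M: 0.25694761×0.71853 = 0.184625
  M+2: 0.25694761×0.28147 + 0.49990478×0.71853 = 0.431520
  M+4: 0.49990478×0.28147 + 0.24314761×0.71853 = 0.315417
  M+6: 0.24314761×0.28147 = 0.068439
Scale to base peak (0.431520) = 100: 42.78 : 100.00 : 73.09 : 15.86

42.78 : 100.00 : 73.09 : 15.86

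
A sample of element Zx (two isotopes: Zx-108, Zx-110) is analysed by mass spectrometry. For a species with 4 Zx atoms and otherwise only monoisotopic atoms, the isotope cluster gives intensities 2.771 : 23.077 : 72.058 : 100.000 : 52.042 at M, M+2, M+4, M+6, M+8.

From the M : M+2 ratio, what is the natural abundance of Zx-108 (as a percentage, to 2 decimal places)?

Write p for the Zx-108 fraction. I(M+2)/I(M) = [C(4,1)·p^3·(1−p)] / p^4 = 4·(1−p)/p = 23.077/2.771 = 8.3280
(1−p)/p = 8.3280/4 = 2.0820  ⇒  p = 1/(1 + 2.0820) = 0.3245
Zx-108: 32.45%, Zx-110: 67.55%.

32.45%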